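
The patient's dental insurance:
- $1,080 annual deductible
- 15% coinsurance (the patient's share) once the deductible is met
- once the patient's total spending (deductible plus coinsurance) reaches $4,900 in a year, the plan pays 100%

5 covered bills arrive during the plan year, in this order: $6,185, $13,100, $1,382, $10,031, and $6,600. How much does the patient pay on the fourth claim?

$881.95

Bill 1, $6,185: deductible takes $1,080, $5,105 remains; coinsurance $5,105 × 15% = $765.75. Patient owes $1,845.75 (running OOP $1,845.75).
Bill 2, $13,100: deductible met; 15% of $13,100 = $1,965. Patient pays $1,965; OOP now $3,810.75.
Bill 3, $1,382: deductible already satisfied, so patient's share is 15% × $1,382 = $207.30. Patient pays $207.30; OOP now $4,018.05.
Bill 4, $10,031: deductible already satisfied, so patient's share is 15% × $10,031 = $1,504.65. OOP would hit $5,522.70 > $4,900, so the cap limits the patient to $4,900 − $4,018.05 = $881.95.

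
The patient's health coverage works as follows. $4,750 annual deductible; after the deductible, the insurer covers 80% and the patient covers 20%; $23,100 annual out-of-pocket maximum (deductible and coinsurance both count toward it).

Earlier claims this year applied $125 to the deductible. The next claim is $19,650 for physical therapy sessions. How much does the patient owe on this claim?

Remaining deductible: $4,750 − $125 = $4,625.
After the $4,625 deductible portion, $19,650 − $4,625 = $15,025 is subject to coinsurance.
20% of $15,025 = $3,005 falls to the patient.
So the patient owes $4,625 + $3,005 = $7,630 before any cap.
Cumulative spending $125 + $7,630 = $7,755 stays under the $23,100 maximum.

$7,630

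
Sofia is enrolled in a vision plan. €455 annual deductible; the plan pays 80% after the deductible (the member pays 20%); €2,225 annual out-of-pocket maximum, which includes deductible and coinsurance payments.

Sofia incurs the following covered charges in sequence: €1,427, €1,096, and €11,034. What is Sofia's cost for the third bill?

€1,356.40

Bill 1, €1,427: €455 to deductible, leaving €972; coinsurance €972 × 20% = €194.40. Member pays €649.40; OOP now €649.40.
Bill 2, €1,096: deductible already satisfied, so member's share is 20% × €1,096 = €219.20. Member pays €219.20; OOP now €868.60.
Bill 3, €11,034: deductible met; 20% of €11,034 = €2,206.80. That would push OOP to €3,075.40, over the €2,225 cap, so member pays €2,225 − €868.60 = €1,356.40.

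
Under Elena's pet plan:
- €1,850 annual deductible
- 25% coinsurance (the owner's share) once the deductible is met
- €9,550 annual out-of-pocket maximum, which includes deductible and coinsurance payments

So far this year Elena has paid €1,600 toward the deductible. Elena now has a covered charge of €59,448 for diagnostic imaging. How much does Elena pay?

€7,950

Remaining deductible: €1,850 − €1,600 = €250.
That leaves €59,448 − €250 = €59,198 for coinsurance.
Coinsurance: €59,198 × 25% = €14,799.50.
That puts the owner's cost at €250 + €14,799.50 = €15,049.50 before any cap.
Adding €15,049.50 to the €1,600 already spent would give €16,649.50, which exceeds the €9,550 cap; the owner pays just €9,550 − €1,600 = €7,950.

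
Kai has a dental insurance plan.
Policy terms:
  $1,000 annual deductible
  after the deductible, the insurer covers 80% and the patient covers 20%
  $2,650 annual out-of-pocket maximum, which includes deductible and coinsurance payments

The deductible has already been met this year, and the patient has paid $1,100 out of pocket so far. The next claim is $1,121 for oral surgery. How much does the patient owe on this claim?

$224.20

The deductible is already satisfied, so the full bill goes to coinsurance.
20% of $1,121 = $224.20 falls to the patient.
Total out-of-pocket so far would be $1,100 + $224.20 = $1,324.20, below the $2,650 cap — no reduction.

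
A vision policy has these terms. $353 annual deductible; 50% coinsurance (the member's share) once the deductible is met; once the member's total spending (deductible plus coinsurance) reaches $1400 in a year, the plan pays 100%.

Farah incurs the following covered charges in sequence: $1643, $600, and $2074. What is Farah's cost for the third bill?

Claim 1 — $1643: $353 to deductible, leaving $1290; coinsurance $1290 × 50% = $645. Cost to member: $998. OOP to date $998.
Claim 2 — $600: deductible already satisfied, so member's share is 50% × $600 = $300. Member pays $300; OOP now $1298.
Claim 3 — $2074: deductible met; 50% of $2074 = $1037. Adding that to $1298 gives $2335, past the $1400 cap; member pays only $1400 − $1298 = $102.

$102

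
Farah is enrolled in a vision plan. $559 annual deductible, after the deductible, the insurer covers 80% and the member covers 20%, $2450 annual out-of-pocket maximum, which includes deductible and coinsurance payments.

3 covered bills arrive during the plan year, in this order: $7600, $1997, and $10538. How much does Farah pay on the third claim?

$83.40

Claim 1 — $7600: $559 to deductible, leaving $7041; coinsurance $7041 × 20% = $1408.20. Member pays $1967.20; OOP now $1967.20.
Claim 2 — $1997: deductible met; 20% of $1997 = $399.40. Member owes $399.40 (running OOP $2366.60).
Claim 3 — $10538: deductible met; 20% of $10538 = $2107.60. That would push OOP to $4474.20, over the $2450 cap, so member pays $2450 − $2366.60 = $83.40.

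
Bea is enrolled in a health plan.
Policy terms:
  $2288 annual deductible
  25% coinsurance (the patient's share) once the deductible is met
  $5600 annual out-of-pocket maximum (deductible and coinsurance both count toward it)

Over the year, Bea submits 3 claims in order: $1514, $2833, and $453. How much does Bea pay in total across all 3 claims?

Claim 1 ($1514): all of it applies to the deductible. Patient pays $1514; OOP now $1514.
Claim 2 ($2833): $774 finishes the deductible; $2059 goes to coinsurance; coinsurance $2059 × 25% = $514.75. Cost to patient: $1288.75. OOP to date $2802.75.
Claim 3 ($453): 25% coinsurance on $453 = $113.25. Patient owes $113.25 (running OOP $2916).
Summing the patient's payments: $1514 + $1288.75 + $113.25 = $2916.

$2916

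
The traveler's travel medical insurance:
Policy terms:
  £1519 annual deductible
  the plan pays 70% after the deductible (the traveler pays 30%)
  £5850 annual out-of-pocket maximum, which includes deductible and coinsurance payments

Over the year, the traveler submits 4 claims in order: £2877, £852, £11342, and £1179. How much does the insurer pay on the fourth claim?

#1 (£2877): £1519 finishes the deductible; £1358 goes to coinsurance; coinsurance £1358 × 30% = £407.40. Cost to traveler: £1926.40. OOP to date £1926.40. Insurer: £2877 − £1926.40 = £950.60.
#2 (£852): deductible met; 30% of £852 = £255.60. Cost to traveler: £255.60. OOP to date £2182. Plan pays £852 − £255.60 = £596.40.
#3 (£11342): 30% coinsurance on £11342 = £3402.60. Traveler owes £3402.60 (running OOP £5584.60). Insurer: £11342 − £3402.60 = £7939.40.
#4 (£1179): deductible met; 30% of £1179 = £353.70. That would push OOP to £5938.30, over the £5850 cap, so traveler pays £5850 − £5584.60 = £265.40. Insurer: £1179 − £265.40 = £913.60.

£913.60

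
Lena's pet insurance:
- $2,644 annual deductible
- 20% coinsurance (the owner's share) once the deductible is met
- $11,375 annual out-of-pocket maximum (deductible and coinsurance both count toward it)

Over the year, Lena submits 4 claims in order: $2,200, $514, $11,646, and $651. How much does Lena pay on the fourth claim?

Claim 1 — $2,200: all of it applies to the deductible. Owner owes $2,200 (running OOP $2,200).
Claim 2 — $514: deductible takes $444, $70 remains; owner's 20% is $14. Cost to owner: $458. OOP to date $2,658.
Claim 3 — $11,646: deductible already satisfied, so owner's share is 20% × $11,646 = $2,329.20. Owner owes $2,329.20 (running OOP $4,987.20).
Claim 4 — $651: 20% coinsurance on $651 = $130.20. Owner owes $130.20 (running OOP $5,117.40).

$130.20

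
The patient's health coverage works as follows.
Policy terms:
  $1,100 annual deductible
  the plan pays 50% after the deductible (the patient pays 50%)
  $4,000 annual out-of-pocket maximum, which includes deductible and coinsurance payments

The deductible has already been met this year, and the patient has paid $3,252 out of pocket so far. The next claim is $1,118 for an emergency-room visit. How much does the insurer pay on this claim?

The deductible is already satisfied, so the full bill goes to coinsurance.
Coinsurance: $1,118 × 50% = $559.
Year-to-date out-of-pocket becomes $3,252 + $559 = $3,811, still under the $4,000 maximum, so no cap applies.
The plan picks up $1,118 − $559 = $559.

$559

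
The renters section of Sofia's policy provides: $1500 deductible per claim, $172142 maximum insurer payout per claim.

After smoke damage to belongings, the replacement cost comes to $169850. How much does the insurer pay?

After the deductible, $169850 − $1500 = $168350 remains.
$168350 is within the $172142 limit, so the insurer pays $168350.

$168350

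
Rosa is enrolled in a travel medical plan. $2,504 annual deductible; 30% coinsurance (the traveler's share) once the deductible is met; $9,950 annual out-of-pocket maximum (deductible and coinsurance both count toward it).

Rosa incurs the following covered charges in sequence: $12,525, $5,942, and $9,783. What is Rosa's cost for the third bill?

Claim 1 — $12,525: $2,504 finishes the deductible; $10,021 goes to coinsurance; coinsurance $10,021 × 30% = $3,006.30. Traveler owes $5,510.30 (running OOP $5,510.30).
Claim 2 — $5,942: deductible met; 30% of $5,942 = $1,782.60. Traveler pays $1,782.60; OOP now $7,292.90.
Claim 3 — $9,783: deductible met; 30% of $9,783 = $2,934.90. That would push OOP to $10,227.80, over the $9,950 cap, so traveler pays $9,950 − $7,292.90 = $2,657.10.

$2,657.10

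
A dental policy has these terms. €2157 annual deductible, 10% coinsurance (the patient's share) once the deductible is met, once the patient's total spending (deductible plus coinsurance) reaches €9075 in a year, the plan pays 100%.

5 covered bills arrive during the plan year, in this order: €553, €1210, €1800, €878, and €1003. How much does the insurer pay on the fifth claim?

Claim 1 (€553): all of it applies to the deductible. Cost to patient: €553. OOP to date €553. Plan pays €553 − €553 = €0.
Claim 2 (€1210): all of it applies to the deductible. Patient pays €1210; OOP now €1763. Insurer: €1210 − €1210 = €0.
Claim 3 (€1800): €394 finishes the deductible; €1406 goes to coinsurance; coinsurance €1406 × 10% = €140.60. Patient pays €534.60; OOP now €2297.60. Insurer: €1800 − €534.60 = €1265.40.
Claim 4 (€878): deductible already satisfied, so patient's share is 10% × €878 = €87.80. Patient owes €87.80 (running OOP €2385.40). Insurer: €878 − €87.80 = €790.20.
Claim 5 (€1003): 10% coinsurance on €1003 = €100.30. Patient pays €100.30; OOP now €2485.70. Insurer: €1003 − €100.30 = €902.70.

€902.70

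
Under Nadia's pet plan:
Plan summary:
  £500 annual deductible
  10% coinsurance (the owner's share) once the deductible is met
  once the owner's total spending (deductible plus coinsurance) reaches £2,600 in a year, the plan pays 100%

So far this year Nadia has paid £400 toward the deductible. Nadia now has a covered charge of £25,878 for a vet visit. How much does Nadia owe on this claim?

£2,200

Deductible still to meet: £500 − £400 = £100.
The remaining £25,778 (= £25,878 − £100) moves to coinsurance.
Coinsurance: £25,778 × 10% = £2,577.80.
That puts the owner's cost at £100 + £2,577.80 = £2,677.80 before any cap.
Adding £2,677.80 to the £400 already spent would give £3,077.80, which exceeds the £2,600 cap; the owner pays just £2,600 − £400 = £2,200.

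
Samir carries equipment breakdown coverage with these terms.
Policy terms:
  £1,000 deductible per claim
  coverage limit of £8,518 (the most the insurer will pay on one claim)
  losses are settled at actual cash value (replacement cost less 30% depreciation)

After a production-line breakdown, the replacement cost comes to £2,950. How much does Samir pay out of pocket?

At 30% depreciation, ACV = £2,950 − £885 = £2,065.
Less the £1,000 deductible: £2,065 − £1,000 = £1,065.
That's under the £8,518 cap, so the insurer reimburses the full £1,065.
Business owner's share is the uncovered remainder: £2,950 − £1,065 = £1,885.

£1,885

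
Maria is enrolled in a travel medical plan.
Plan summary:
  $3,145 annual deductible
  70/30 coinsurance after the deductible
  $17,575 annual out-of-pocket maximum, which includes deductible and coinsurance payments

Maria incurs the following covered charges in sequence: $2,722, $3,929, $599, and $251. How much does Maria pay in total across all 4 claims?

Bill 1, $2,722: fully absorbed by the deductible. Traveler owes $2,722 (running OOP $2,722).
Bill 2, $3,929: $423 finishes the deductible; $3,506 goes to coinsurance; 30% of $3,506 = $1,051.80. Cost to traveler: $1,474.80. OOP to date $4,196.80.
Bill 3, $599: deductible already satisfied, so traveler's share is 30% × $599 = $179.70. Cost to traveler: $179.70. OOP to date $4,376.50.
Bill 4, $251: 30% coinsurance on $251 = $75.30. Traveler owes $75.30 (running OOP $4,451.80).
Total paid by the traveler: $2,722 + $1,474.80 + $179.70 + $75.30 = $4,451.80.

$4,451.80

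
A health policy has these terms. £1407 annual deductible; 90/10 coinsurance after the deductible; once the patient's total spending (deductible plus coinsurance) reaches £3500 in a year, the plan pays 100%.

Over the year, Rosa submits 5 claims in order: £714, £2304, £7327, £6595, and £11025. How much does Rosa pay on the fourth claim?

£659.50

Bill 1, £714: all of it applies to the deductible. Patient pays £714; OOP now £714.
Bill 2, £2304: deductible takes £693, £1611 remains; 10% of £1611 = £161.10. Patient owes £854.10 (running OOP £1568.10).
Bill 3, £7327: 10% coinsurance on £7327 = £732.70. Patient owes £732.70 (running OOP £2300.80).
Bill 4, £6595: deductible met; 10% of £6595 = £659.50. Cost to patient: £659.50. OOP to date £2960.30.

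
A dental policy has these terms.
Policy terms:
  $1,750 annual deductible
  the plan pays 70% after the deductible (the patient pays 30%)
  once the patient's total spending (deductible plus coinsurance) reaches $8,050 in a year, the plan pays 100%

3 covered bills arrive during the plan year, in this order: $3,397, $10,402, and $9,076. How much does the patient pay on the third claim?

Bill 1, $3,397: deductible takes $1,750, $1,647 remains; patient's 30% is $494.10. Patient pays $2,244.10; OOP now $2,244.10.
Bill 2, $10,402: 30% coinsurance on $10,402 = $3,120.60. Patient pays $3,120.60; OOP now $5,364.70.
Bill 3, $9,076: 30% coinsurance on $9,076 = $2,722.80. OOP would hit $8,087.50 > $8,050, so the cap limits the patient to $8,050 − $5,364.70 = $2,685.30.

$2,685.30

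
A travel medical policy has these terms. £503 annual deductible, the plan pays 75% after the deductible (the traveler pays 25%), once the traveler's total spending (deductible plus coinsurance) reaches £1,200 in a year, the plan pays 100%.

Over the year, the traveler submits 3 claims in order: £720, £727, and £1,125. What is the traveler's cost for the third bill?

#1 (£720): £503 finishes the deductible; £217 goes to coinsurance; traveler's 25% is £54.25. Traveler owes £557.25 (running OOP £557.25).
#2 (£727): deductible already satisfied, so traveler's share is 25% × £727 = £181.75. Cost to traveler: £181.75. OOP to date £739.
#3 (£1,125): 25% coinsurance on £1,125 = £281.25. Cost to traveler: £281.25. OOP to date £1,020.25.

£281.25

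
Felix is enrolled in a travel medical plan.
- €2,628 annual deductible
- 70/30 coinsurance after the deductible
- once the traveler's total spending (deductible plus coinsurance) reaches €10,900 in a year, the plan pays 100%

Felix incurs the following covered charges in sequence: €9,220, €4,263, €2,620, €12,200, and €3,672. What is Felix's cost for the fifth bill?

€569.50

Bill 1, €9,220: €2,628 finishes the deductible; €6,592 goes to coinsurance; coinsurance €6,592 × 30% = €1,977.60. Traveler owes €4,605.60 (running OOP €4,605.60).
Bill 2, €4,263: 30% coinsurance on €4,263 = €1,278.90. Traveler owes €1,278.90 (running OOP €5,884.50).
Bill 3, €2,620: deductible met; 30% of €2,620 = €786. Cost to traveler: €786. OOP to date €6,670.50.
Bill 4, €12,200: deductible already satisfied, so traveler's share is 30% × €12,200 = €3,660. Traveler pays €3,660; OOP now €10,330.50.
Bill 5, €3,672: 30% coinsurance on €3,672 = €1,101.60. Adding that to €10,330.50 gives €11,432.10, past the €10,900 cap; traveler pays only €10,900 − €10,330.50 = €569.50.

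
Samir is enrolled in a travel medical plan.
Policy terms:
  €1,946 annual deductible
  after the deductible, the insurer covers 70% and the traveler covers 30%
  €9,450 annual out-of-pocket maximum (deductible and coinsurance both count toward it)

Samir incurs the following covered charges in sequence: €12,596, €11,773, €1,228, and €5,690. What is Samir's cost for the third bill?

Claim 1 (€12,596): deductible takes €1,946, €10,650 remains; coinsurance €10,650 × 30% = €3,195. Traveler owes €5,141 (running OOP €5,141).
Claim 2 (€11,773): deductible met; 30% of €11,773 = €3,531.90. Cost to traveler: €3,531.90. OOP to date €8,672.90.
Claim 3 (€1,228): 30% coinsurance on €1,228 = €368.40. Traveler pays €368.40; OOP now €9,041.30.

€368.40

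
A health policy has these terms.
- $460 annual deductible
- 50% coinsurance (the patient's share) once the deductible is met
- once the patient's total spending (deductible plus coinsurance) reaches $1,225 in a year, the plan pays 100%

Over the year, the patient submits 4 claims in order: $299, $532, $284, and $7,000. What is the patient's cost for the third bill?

Claim 1 — $299: entire amount goes to the deductible. Patient owes $299 (running OOP $299).
Claim 2 — $532: $161 finishes the deductible; $371 goes to coinsurance; coinsurance $371 × 50% = $185.50. Patient pays $346.50; OOP now $645.50.
Claim 3 — $284: deductible met; 50% of $284 = $142. Patient owes $142 (running OOP $787.50).

$142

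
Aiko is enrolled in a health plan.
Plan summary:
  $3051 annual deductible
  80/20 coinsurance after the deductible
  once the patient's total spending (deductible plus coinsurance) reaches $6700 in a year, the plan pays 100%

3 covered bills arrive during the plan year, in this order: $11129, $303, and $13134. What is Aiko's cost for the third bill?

Bill 1, $11129: $3051 to deductible, leaving $8078; 20% of $8078 = $1615.60. Patient pays $4666.60; OOP now $4666.60.
Bill 2, $303: deductible already satisfied, so patient's share is 20% × $303 = $60.60. Patient owes $60.60 (running OOP $4727.20).
Bill 3, $13134: deductible met; 20% of $13134 = $2626.80. Adding that to $4727.20 gives $7354, past the $6700 cap; patient pays only $6700 − $4727.20 = $1972.80.

$1972.80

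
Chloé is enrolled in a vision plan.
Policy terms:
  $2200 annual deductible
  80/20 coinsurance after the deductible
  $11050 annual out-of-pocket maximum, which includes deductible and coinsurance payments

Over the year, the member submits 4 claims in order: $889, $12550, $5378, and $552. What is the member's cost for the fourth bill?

Claim 1 ($889): fully absorbed by the deductible. Cost to member: $889. OOP to date $889.
Claim 2 ($12550): $1311 to deductible, leaving $11239; member's 20% is $2247.80. Member owes $3558.80 (running OOP $4447.80).
Claim 3 ($5378): 20% coinsurance on $5378 = $1075.60. Member pays $1075.60; OOP now $5523.40.
Claim 4 ($552): deductible already satisfied, so member's share is 20% × $552 = $110.40. Member owes $110.40 (running OOP $5633.80).

$110.40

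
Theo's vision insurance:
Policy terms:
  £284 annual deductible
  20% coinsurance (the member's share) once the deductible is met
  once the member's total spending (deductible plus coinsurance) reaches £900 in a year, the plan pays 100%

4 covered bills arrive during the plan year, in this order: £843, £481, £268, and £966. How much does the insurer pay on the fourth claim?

£772.80

Claim 1 (£843): £284 to deductible, leaving £559; coinsurance £559 × 20% = £111.80. Cost to member: £395.80. OOP to date £395.80. Insurer: £843 − £395.80 = £447.20.
Claim 2 (£481): deductible met; 20% of £481 = £96.20. Member owes £96.20 (running OOP £492). Plan pays £481 − £96.20 = £384.80.
Claim 3 (£268): 20% coinsurance on £268 = £53.60. Cost to member: £53.60. OOP to date £545.60. Plan pays £268 − £53.60 = £214.40.
Claim 4 (£966): deductible met; 20% of £966 = £193.20. Cost to member: £193.20. OOP to date £738.80. Plan pays £966 − £193.20 = £772.80.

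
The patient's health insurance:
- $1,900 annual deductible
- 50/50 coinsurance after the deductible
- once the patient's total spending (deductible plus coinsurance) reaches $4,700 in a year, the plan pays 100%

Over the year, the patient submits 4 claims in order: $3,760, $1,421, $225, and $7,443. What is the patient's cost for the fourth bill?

#1 ($3,760): deductible takes $1,900, $1,860 remains; coinsurance $1,860 × 50% = $930. Patient owes $2,830 (running OOP $2,830).
#2 ($1,421): deductible already satisfied, so patient's share is 50% × $1,421 = $710.50. Patient owes $710.50 (running OOP $3,540.50).
#3 ($225): deductible met; 50% of $225 = $112.50. Patient pays $112.50; OOP now $3,653.
#4 ($7,443): deductible already satisfied, so patient's share is 50% × $7,443 = $3,721.50. OOP would hit $7,374.50 > $4,700, so the cap limits the patient to $4,700 − $3,653 = $1,047.

$1,047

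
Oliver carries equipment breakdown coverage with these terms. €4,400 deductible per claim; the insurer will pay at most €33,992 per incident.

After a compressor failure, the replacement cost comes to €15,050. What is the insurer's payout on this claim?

After the deductible, €15,050 − €4,400 = €10,650 remains.
That's under the €33,992 cap, so the insurer reimburses the full €10,650.

€10,650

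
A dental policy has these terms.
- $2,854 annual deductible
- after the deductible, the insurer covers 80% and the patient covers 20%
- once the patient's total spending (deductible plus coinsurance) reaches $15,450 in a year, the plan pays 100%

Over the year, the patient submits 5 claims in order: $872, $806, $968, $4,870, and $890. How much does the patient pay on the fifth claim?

$178

#1 ($872): all of it applies to the deductible. Patient pays $872; OOP now $872.
#2 ($806): entire amount goes to the deductible. Cost to patient: $806. OOP to date $1,678.
#3 ($968): entire amount goes to the deductible. Cost to patient: $968. OOP to date $2,646.
#4 ($4,870): $208 to deductible, leaving $4,662; patient's 20% is $932.40. Cost to patient: $1,140.40. OOP to date $3,786.40.
#5 ($890): 20% coinsurance on $890 = $178. Cost to patient: $178. OOP to date $3,964.40.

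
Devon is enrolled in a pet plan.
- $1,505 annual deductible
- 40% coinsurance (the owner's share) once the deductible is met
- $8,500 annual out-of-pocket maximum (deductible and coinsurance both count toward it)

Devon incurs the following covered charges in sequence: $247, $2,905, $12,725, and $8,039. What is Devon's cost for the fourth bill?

$1,246.20

Claim 1 ($247): fully absorbed by the deductible. Owner pays $247; OOP now $247.
Claim 2 ($2,905): deductible takes $1,258, $1,647 remains; owner's 40% is $658.80. Cost to owner: $1,916.80. OOP to date $2,163.80.
Claim 3 ($12,725): 40% coinsurance on $12,725 = $5,090. Owner pays $5,090; OOP now $7,253.80.
Claim 4 ($8,039): deductible already satisfied, so owner's share is 40% × $8,039 = $3,215.60. Adding that to $7,253.80 gives $10,469.40, past the $8,500 cap; owner pays only $8,500 − $7,253.80 = $1,246.20.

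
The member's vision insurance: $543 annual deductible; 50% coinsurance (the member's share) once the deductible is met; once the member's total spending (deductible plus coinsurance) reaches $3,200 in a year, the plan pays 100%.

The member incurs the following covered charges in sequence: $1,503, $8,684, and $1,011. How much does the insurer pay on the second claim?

$6,507

Claim 1 — $1,503: $543 to deductible, leaving $960; member's 50% is $480. Cost to member: $1,023. OOP to date $1,023. Plan pays $1,503 − $1,023 = $480.
Claim 2 — $8,684: 50% coinsurance on $8,684 = $4,342. That would push OOP to $5,365, over the $3,200 cap, so member pays $3,200 − $1,023 = $2,177. Insurer: $8,684 − $2,177 = $6,507.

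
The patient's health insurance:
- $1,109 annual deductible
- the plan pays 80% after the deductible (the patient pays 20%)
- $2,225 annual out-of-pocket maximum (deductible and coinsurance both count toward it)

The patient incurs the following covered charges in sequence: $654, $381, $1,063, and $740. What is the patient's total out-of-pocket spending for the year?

$1,454.80

Bill 1, $654: all of it applies to the deductible. Patient pays $654; OOP now $654.
Bill 2, $381: all of it applies to the deductible. Cost to patient: $381. OOP to date $1,035.
Bill 3, $1,063: deductible takes $74, $989 remains; patient's 20% is $197.80. Patient owes $271.80 (running OOP $1,306.80).
Bill 4, $740: deductible already satisfied, so patient's share is 20% × $740 = $148. Patient pays $148; OOP now $1,454.80.
Summing the patient's payments: $654 + $381 + $271.80 + $148 = $1,454.80.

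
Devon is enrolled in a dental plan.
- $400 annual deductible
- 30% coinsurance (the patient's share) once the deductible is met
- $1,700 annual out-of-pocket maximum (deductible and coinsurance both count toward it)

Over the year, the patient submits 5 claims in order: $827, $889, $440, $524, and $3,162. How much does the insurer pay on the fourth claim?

Claim 1 — $827: $400 to deductible, leaving $427; 30% of $427 = $128.10. Patient owes $528.10 (running OOP $528.10). Insurer: $827 − $528.10 = $298.90.
Claim 2 — $889: deductible already satisfied, so patient's share is 30% × $889 = $266.70. Patient pays $266.70; OOP now $794.80. Insurer: $889 − $266.70 = $622.30.
Claim 3 — $440: deductible met; 30% of $440 = $132. Cost to patient: $132. OOP to date $926.80. Plan pays $440 − $132 = $308.
Claim 4 — $524: 30% coinsurance on $524 = $157.20. Cost to patient: $157.20. OOP to date $1,084. Insurer: $524 − $157.20 = $366.80.

$366.80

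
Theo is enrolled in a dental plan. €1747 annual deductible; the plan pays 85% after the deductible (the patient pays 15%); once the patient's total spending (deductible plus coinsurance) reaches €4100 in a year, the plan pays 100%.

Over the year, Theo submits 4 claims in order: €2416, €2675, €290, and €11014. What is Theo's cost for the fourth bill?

Claim 1 — €2416: €1747 to deductible, leaving €669; coinsurance €669 × 15% = €100.35. Cost to patient: €1847.35. OOP to date €1847.35.
Claim 2 — €2675: deductible already satisfied, so patient's share is 15% × €2675 = €401.25. Cost to patient: €401.25. OOP to date €2248.60.
Claim 3 — €290: 15% coinsurance on €290 = €43.50. Patient pays €43.50; OOP now €2292.10.
Claim 4 — €11014: deductible already satisfied, so patient's share is 15% × €11014 = €1652.10. Cost to patient: €1652.10. OOP to date €3944.20.

€1652.10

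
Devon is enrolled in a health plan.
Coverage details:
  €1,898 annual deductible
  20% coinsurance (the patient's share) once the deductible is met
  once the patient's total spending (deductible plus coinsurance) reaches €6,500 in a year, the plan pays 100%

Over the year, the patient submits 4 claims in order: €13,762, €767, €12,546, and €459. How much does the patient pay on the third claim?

€2,075.80

#1 (€13,762): deductible takes €1,898, €11,864 remains; coinsurance €11,864 × 20% = €2,372.80. Patient pays €4,270.80; OOP now €4,270.80.
#2 (€767): deductible already satisfied, so patient's share is 20% × €767 = €153.40. Cost to patient: €153.40. OOP to date €4,424.20.
#3 (€12,546): deductible met; 20% of €12,546 = €2,509.20. OOP would hit €6,933.40 > €6,500, so the cap limits the patient to €6,500 − €4,424.20 = €2,075.80.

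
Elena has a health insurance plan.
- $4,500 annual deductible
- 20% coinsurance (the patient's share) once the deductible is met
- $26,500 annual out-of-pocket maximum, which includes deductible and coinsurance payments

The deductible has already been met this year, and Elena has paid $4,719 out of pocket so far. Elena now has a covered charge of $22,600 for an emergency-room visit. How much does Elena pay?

The deductible is already satisfied, so the full bill goes to coinsurance.
20% of $22,600 = $4,520 falls to the patient.
Total out-of-pocket so far would be $4,719 + $4,520 = $9,239, below the $26,500 cap — no reduction.

$4,520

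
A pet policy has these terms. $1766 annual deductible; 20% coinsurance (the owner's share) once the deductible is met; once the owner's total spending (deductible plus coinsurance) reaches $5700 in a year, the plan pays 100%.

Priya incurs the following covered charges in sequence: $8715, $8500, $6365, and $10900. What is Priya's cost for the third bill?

$844.20

Bill 1, $8715: deductible takes $1766, $6949 remains; coinsurance $6949 × 20% = $1389.80. Owner pays $3155.80; OOP now $3155.80.
Bill 2, $8500: deductible already satisfied, so owner's share is 20% × $8500 = $1700. Owner pays $1700; OOP now $4855.80.
Bill 3, $6365: deductible met; 20% of $6365 = $1273. OOP would hit $6128.80 > $5700, so the cap limits the owner to $5700 − $4855.80 = $844.20.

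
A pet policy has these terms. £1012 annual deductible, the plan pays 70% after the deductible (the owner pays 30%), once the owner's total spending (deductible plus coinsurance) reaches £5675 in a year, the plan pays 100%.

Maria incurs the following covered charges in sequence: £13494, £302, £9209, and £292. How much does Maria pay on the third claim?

£827.80

Bill 1, £13494: £1012 to deductible, leaving £12482; owner's 30% is £3744.60. Owner pays £4756.60; OOP now £4756.60.
Bill 2, £302: deductible met; 30% of £302 = £90.60. Owner owes £90.60 (running OOP £4847.20).
Bill 3, £9209: deductible already satisfied, so owner's share is 30% × £9209 = £2762.70. Adding that to £4847.20 gives £7609.90, past the £5675 cap; owner pays only £5675 − £4847.20 = £827.80.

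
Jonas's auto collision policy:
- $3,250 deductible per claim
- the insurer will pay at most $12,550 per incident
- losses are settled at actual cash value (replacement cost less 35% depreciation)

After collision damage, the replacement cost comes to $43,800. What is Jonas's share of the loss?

At 35% depreciation, ACV = $43,800 − $15,330 = $28,470.
After the deductible, $28,470 − $3,250 = $25,220 remains.
$25,220 exceeds the $12,550 limit, so the insurer pays the limit: $12,550.
Out of pocket: $43,800 − $12,550 = $31,250.

$31,250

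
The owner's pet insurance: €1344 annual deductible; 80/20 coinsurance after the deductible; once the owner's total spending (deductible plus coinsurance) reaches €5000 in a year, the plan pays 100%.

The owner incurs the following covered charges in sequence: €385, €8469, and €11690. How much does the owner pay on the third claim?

Claim 1 — €385: all of it applies to the deductible. Owner pays €385; OOP now €385.
Claim 2 — €8469: deductible takes €959, €7510 remains; 20% of €7510 = €1502. Cost to owner: €2461. OOP to date €2846.
Claim 3 — €11690: deductible already satisfied, so owner's share is 20% × €11690 = €2338. Adding that to €2846 gives €5184, past the €5000 cap; owner pays only €5000 − €2846 = €2154.

€2154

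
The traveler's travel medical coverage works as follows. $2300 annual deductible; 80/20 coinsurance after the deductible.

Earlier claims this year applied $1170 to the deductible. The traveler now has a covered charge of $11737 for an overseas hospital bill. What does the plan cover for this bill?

$8485.60

Remaining deductible: $2300 − $1170 = $1130.
That leaves $11737 − $1130 = $10607 for coinsurance.
Coinsurance: $10607 × 20% = $2121.40.
So the traveler owes $1130 + $2121.40 = $3251.40.
The insurer covers the remainder: $11737 − $3251.40 = $8485.60.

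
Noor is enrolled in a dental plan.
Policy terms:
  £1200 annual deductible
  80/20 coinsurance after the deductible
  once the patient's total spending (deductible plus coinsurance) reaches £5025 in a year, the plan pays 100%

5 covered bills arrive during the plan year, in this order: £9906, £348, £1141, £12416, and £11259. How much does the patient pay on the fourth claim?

#1 (£9906): £1200 finishes the deductible; £8706 goes to coinsurance; coinsurance £8706 × 20% = £1741.20. Cost to patient: £2941.20. OOP to date £2941.20.
#2 (£348): deductible met; 20% of £348 = £69.60. Patient owes £69.60 (running OOP £3010.80).
#3 (£1141): 20% coinsurance on £1141 = £228.20. Patient pays £228.20; OOP now £3239.
#4 (£12416): deductible met; 20% of £12416 = £2483.20. Adding that to £3239 gives £5722.20, past the £5025 cap; patient pays only £5025 − £3239 = £1786.

£1786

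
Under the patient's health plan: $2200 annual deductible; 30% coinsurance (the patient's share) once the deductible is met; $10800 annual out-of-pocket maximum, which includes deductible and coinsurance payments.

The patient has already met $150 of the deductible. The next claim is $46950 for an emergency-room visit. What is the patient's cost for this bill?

Remaining deductible: $2200 − $150 = $2050.
The remaining $44900 (= $46950 − $2050) moves to coinsurance.
30% of $44900 = $13470 falls to the patient.
Patient responsibility before any cap: $2050 + $13470 = $15520.
Adding $15520 to the $150 already spent would give $15670, which exceeds the $10800 cap; the patient pays just $10800 − $150 = $10650.

$10650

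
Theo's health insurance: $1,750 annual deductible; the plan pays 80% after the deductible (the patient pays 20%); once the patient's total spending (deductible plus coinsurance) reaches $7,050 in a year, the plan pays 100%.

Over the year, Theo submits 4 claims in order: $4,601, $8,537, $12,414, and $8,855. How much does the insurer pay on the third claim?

Claim 1 ($4,601): deductible takes $1,750, $2,851 remains; coinsurance $2,851 × 20% = $570.20. Patient pays $2,320.20; OOP now $2,320.20. Plan pays $4,601 − $2,320.20 = $2,280.80.
Claim 2 ($8,537): deductible met; 20% of $8,537 = $1,707.40. Patient pays $1,707.40; OOP now $4,027.60. Plan pays $8,537 − $1,707.40 = $6,829.60.
Claim 3 ($12,414): 20% coinsurance on $12,414 = $2,482.80. Patient owes $2,482.80 (running OOP $6,510.40). Plan pays $12,414 − $2,482.80 = $9,931.20.

$9,931.20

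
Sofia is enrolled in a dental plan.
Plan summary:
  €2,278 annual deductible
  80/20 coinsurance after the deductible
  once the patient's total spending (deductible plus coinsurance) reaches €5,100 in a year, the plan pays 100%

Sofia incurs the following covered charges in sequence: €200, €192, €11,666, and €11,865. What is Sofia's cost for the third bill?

€3,842

Claim 1 (€200): all of it applies to the deductible. Cost to patient: €200. OOP to date €200.
Claim 2 (€192): entire amount goes to the deductible. Patient owes €192 (running OOP €392).
Claim 3 (€11,666): €1,886 finishes the deductible; €9,780 goes to coinsurance; 20% of €9,780 = €1,956. Patient pays €3,842; OOP now €4,234.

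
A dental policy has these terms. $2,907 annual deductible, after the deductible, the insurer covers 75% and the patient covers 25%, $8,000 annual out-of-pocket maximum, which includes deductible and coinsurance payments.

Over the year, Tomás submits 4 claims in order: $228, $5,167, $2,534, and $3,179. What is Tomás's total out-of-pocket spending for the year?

Bill 1, $228: fully absorbed by the deductible. Cost to patient: $228. OOP to date $228.
Bill 2, $5,167: $2,679 to deductible, leaving $2,488; coinsurance $2,488 × 25% = $622. Patient owes $3,301 (running OOP $3,529).
Bill 3, $2,534: deductible already satisfied, so patient's share is 25% × $2,534 = $633.50. Patient owes $633.50 (running OOP $4,162.50).
Bill 4, $3,179: 25% coinsurance on $3,179 = $794.75. Cost to patient: $794.75. OOP to date $4,957.25.
Summing the patient's payments: $228 + $3,301 + $633.50 + $794.75 = $4,957.25.

$4,957.25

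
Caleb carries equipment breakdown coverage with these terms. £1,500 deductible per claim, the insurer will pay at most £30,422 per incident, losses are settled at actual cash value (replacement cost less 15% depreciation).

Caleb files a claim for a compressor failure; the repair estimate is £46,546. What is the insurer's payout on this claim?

Actual cash value after 15% depreciation: £46,546 × 85% = £39,564.10.
Less the £1,500 deductible: £39,564.10 − £1,500 = £38,064.10.
Since £38,064.10 > £30,422, the payout is capped at £30,422.

£30,422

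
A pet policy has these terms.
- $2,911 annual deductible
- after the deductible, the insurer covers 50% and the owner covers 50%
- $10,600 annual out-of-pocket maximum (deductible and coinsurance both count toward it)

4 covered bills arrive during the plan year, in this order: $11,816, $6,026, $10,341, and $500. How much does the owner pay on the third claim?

$223.50

Claim 1 ($11,816): $2,911 to deductible, leaving $8,905; 50% of $8,905 = $4,452.50. Cost to owner: $7,363.50. OOP to date $7,363.50.
Claim 2 ($6,026): 50% coinsurance on $6,026 = $3,013. Cost to owner: $3,013. OOP to date $10,376.50.
Claim 3 ($10,341): deductible met; 50% of $10,341 = $5,170.50. That would push OOP to $15,547, over the $10,600 cap, so owner pays $10,600 − $10,376.50 = $223.50.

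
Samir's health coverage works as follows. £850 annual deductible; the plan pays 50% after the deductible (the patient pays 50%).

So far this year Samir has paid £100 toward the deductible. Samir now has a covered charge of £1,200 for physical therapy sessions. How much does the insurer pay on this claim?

£225

£100 of the £850 deductible is already met, leaving £750.
That leaves £1,200 − £750 = £450 for coinsurance.
Patient's 50% share of £450 is £225.
That puts the patient's cost at £750 + £225 = £975.
Insurer pays the balance: £1,200 − £975 = £225.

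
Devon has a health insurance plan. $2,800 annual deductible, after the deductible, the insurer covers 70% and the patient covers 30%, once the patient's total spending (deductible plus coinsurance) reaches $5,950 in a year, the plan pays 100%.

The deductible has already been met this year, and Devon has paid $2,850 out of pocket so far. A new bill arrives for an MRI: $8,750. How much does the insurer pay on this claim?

The deductible is already satisfied, so the full bill goes to coinsurance.
30% of $8,750 = $2,625 falls to the patient.
Year-to-date out-of-pocket becomes $2,850 + $2,625 = $5,475, still under the $5,950 maximum, so no cap applies.
The plan picks up $8,750 − $2,625 = $6,125.

$6,125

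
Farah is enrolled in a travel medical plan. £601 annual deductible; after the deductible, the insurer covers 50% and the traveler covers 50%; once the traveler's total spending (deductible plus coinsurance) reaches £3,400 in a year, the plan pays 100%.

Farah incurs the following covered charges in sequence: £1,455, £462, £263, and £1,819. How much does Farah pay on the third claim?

£131.50

Claim 1 (£1,455): £601 finishes the deductible; £854 goes to coinsurance; coinsurance £854 × 50% = £427. Traveler pays £1,028; OOP now £1,028.
Claim 2 (£462): deductible already satisfied, so traveler's share is 50% × £462 = £231. Traveler owes £231 (running OOP £1,259).
Claim 3 (£263): 50% coinsurance on £263 = £131.50. Traveler owes £131.50 (running OOP £1,390.50).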